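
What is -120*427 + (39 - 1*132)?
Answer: -51333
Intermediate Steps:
-120*427 + (39 - 1*132) = -51240 + (39 - 132) = -51240 - 93 = -51333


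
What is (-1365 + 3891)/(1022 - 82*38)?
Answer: -421/349 ≈ -1.2063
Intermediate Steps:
(-1365 + 3891)/(1022 - 82*38) = 2526/(1022 - 3116) = 2526/(-2094) = 2526*(-1/2094) = -421/349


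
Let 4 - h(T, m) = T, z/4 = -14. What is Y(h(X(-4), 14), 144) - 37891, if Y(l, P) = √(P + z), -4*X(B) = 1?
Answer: -37891 + 2*√22 ≈ -37882.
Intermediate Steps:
z = -56 (z = 4*(-14) = -56)
X(B) = -¼ (X(B) = -¼*1 = -¼)
h(T, m) = 4 - T
Y(l, P) = √(-56 + P) (Y(l, P) = √(P - 56) = √(-56 + P))
Y(h(X(-4), 14), 144) - 37891 = √(-56 + 144) - 37891 = √88 - 37891 = 2*√22 - 37891 = -37891 + 2*√22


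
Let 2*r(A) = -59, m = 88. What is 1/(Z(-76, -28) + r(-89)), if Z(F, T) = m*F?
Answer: -2/13435 ≈ -0.00014886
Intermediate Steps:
r(A) = -59/2 (r(A) = (½)*(-59) = -59/2)
Z(F, T) = 88*F
1/(Z(-76, -28) + r(-89)) = 1/(88*(-76) - 59/2) = 1/(-6688 - 59/2) = 1/(-13435/2) = -2/13435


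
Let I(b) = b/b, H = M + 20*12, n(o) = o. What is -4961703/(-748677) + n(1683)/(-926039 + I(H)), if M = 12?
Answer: 1531155166441/231101117242 ≈ 6.6255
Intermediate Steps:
H = 252 (H = 12 + 20*12 = 12 + 240 = 252)
I(b) = 1
-4961703/(-748677) + n(1683)/(-926039 + I(H)) = -4961703/(-748677) + 1683/(-926039 + 1) = -4961703*(-1/748677) + 1683/(-926038) = 1653901/249559 + 1683*(-1/926038) = 1653901/249559 - 1683/926038 = 1531155166441/231101117242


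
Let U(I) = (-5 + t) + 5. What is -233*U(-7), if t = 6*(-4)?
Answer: 5592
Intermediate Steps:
t = -24
U(I) = -24 (U(I) = (-5 - 24) + 5 = -29 + 5 = -24)
-233*U(-7) = -233*(-24) = 5592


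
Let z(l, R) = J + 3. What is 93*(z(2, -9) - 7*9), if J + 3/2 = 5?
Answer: -10509/2 ≈ -5254.5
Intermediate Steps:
J = 7/2 (J = -3/2 + 5 = 7/2 ≈ 3.5000)
z(l, R) = 13/2 (z(l, R) = 7/2 + 3 = 13/2)
93*(z(2, -9) - 7*9) = 93*(13/2 - 7*9) = 93*(13/2 - 63) = 93*(-113/2) = -10509/2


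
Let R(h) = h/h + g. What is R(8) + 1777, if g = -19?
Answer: 1759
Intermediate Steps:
R(h) = -18 (R(h) = h/h - 19 = 1 - 19 = -18)
R(8) + 1777 = -18 + 1777 = 1759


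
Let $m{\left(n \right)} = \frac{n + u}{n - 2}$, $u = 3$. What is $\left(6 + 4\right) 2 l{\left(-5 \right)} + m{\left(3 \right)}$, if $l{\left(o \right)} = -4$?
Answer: $-74$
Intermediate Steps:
$m{\left(n \right)} = \frac{3 + n}{-2 + n}$ ($m{\left(n \right)} = \frac{n + 3}{n - 2} = \frac{3 + n}{-2 + n}$)
$\left(6 + 4\right) 2 l{\left(-5 \right)} + m{\left(3 \right)} = \left(6 + 4\right) 2 \left(-4\right) + \frac{3 + 3}{-2 + 3} = 10 \cdot 2 \left(-4\right) + 1^{-1} \cdot 6 = 20 \left(-4\right) + 1 \cdot 6 = -80 + 6 = -74$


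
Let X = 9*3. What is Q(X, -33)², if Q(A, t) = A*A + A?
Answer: 571536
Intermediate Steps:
X = 27
Q(A, t) = A + A² (Q(A, t) = A² + A = A + A²)
Q(X, -33)² = (27*(1 + 27))² = (27*28)² = 756² = 571536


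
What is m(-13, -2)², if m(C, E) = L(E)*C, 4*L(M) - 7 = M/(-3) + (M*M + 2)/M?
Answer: 8281/36 ≈ 230.03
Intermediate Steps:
L(M) = 7/4 - M/12 + (2 + M²)/(4*M) (L(M) = 7/4 + (M/(-3) + (M*M + 2)/M)/4 = 7/4 + (M*(-⅓) + (M² + 2)/M)/4 = 7/4 + (-M/3 + (2 + M²)/M)/4 = 7/4 + (-M/12 + (2 + M²)/(4*M)) = 7/4 - M/12 + (2 + M²)/(4*M))
m(C, E) = C*(6 + E*(21 + 2*E))/(12*E) (m(C, E) = ((6 + E*(21 + 2*E))/(12*E))*C = C*(6 + E*(21 + 2*E))/(12*E))
m(-13, -2)² = ((1/12)*(-13)*(6 - 2*(21 + 2*(-2)))/(-2))² = ((1/12)*(-13)*(-½)*(6 - 2*(21 - 4)))² = ((1/12)*(-13)*(-½)*(6 - 2*17))² = ((1/12)*(-13)*(-½)*(6 - 34))² = ((1/12)*(-13)*(-½)*(-28))² = (-91/6)² = 8281/36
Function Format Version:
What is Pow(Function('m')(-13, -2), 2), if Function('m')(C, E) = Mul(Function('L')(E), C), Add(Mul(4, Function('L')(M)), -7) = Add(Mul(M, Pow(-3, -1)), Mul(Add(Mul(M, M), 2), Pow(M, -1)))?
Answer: Rational(8281, 36) ≈ 230.03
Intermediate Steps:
Function('L')(M) = Add(Rational(7, 4), Mul(Rational(-1, 12), M), Mul(Rational(1, 4), Pow(M, -1), Add(2, Pow(M, 2)))) (Function('L')(M) = Add(Rational(7, 4), Mul(Rational(1, 4), Add(Mul(M, Pow(-3, -1)), Mul(Add(Mul(M, M), 2), Pow(M, -1))))) = Add(Rational(7, 4), Mul(Rational(1, 4), Add(Mul(M, Rational(-1, 3)), Mul(Add(Pow(M, 2), 2), Pow(M, -1))))) = Add(Rational(7, 4), Mul(Rational(1, 4), Add(Mul(Rational(-1, 3), M), Mul(Add(2, Pow(M, 2)), Pow(M, -1))))) = Add(Rational(7, 4), Mul(Rational(1, 4), Add(Mul(Rational(-1, 3), M), Mul(Pow(M, -1), Add(2, Pow(M, 2)))))) = Add(Rational(7, 4), Add(Mul(Rational(-1, 12), M), Mul(Rational(1, 4), Pow(M, -1), Add(2, Pow(M, 2))))) = Add(Rational(7, 4), Mul(Rational(-1, 12), M), Mul(Rational(1, 4), Pow(M, -1), Add(2, Pow(M, 2)))))
Function('m')(C, E) = Mul(Rational(1, 12), C, Pow(E, -1), Add(6, Mul(E, Add(21, Mul(2, E))))) (Function('m')(C, E) = Mul(Mul(Rational(1, 12), Pow(E, -1), Add(6, Mul(E, Add(21, Mul(2, E))))), C) = Mul(Rational(1, 12), C, Pow(E, -1), Add(6, Mul(E, Add(21, Mul(2, E))))))
Pow(Function('m')(-13, -2), 2) = Pow(Mul(Rational(1, 12), -13, Pow(-2, -1), Add(6, Mul(-2, Add(21, Mul(2, -2))))), 2) = Pow(Mul(Rational(1, 12), -13, Rational(-1, 2), Add(6, Mul(-2, Add(21, -4)))), 2) = Pow(Mul(Rational(1, 12), -13, Rational(-1, 2), Add(6, Mul(-2, 17))), 2) = Pow(Mul(Rational(1, 12), -13, Rational(-1, 2), Add(6, -34)), 2) = Pow(Mul(Rational(1, 12), -13, Rational(-1, 2), -28), 2) = Pow(Rational(-91, 6), 2) = Rational(8281, 36)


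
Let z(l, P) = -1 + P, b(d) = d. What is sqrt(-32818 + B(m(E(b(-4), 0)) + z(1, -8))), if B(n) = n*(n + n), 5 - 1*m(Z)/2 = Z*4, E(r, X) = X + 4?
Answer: 4*I*sqrt(1931) ≈ 175.77*I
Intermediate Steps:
E(r, X) = 4 + X
m(Z) = 10 - 8*Z (m(Z) = 10 - 2*Z*4 = 10 - 8*Z)
B(n) = 2*n**2 (B(n) = n*(2*n) = 2*n**2)
sqrt(-32818 + B(m(E(b(-4), 0)) + z(1, -8))) = sqrt(-32818 + 2*((10 - 8*(4 + 0)) + (-1 - 8))**2) = sqrt(-32818 + 2*((10 - 8*4) - 9)**2) = sqrt(-32818 + 2*((10 - 32) - 9)**2) = sqrt(-32818 + 2*(-22 - 9)**2) = sqrt(-32818 + 2*(-31)**2) = sqrt(-32818 + 2*961) = sqrt(-32818 + 1922) = sqrt(-30896) = 4*I*sqrt(1931)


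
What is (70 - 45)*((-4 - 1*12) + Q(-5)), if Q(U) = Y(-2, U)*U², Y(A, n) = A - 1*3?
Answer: -3525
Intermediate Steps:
Y(A, n) = -3 + A (Y(A, n) = A - 3 = -3 + A)
Q(U) = -5*U² (Q(U) = (-3 - 2)*U² = -5*U²)
(70 - 45)*((-4 - 1*12) + Q(-5)) = (70 - 45)*((-4 - 1*12) - 5*(-5)²) = 25*((-4 - 12) - 5*25) = 25*(-16 - 125) = 25*(-141) = -3525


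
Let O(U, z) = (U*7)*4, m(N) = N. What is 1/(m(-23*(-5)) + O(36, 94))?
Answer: 1/1123 ≈ 0.00089047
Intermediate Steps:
O(U, z) = 28*U (O(U, z) = (7*U)*4 = 28*U)
1/(m(-23*(-5)) + O(36, 94)) = 1/(-23*(-5) + 28*36) = 1/(115 + 1008) = 1/1123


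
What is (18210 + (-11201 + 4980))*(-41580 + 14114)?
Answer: -329289874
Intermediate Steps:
(18210 + (-11201 + 4980))*(-41580 + 14114) = (18210 - 6221)*(-27466) = 11989*(-27466) = -329289874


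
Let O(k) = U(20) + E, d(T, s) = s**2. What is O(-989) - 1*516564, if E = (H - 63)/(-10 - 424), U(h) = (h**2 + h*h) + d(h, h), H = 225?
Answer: -111834069/217 ≈ -5.1536e+5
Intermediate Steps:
U(h) = 3*h**2 (U(h) = (h**2 + h*h) + h**2 = (h**2 + h**2) + h**2 = 2*h**2 + h**2 = 3*h**2)
E = -81/217 (E = (225 - 63)/(-10 - 424) = 162/(-434) = 162*(-1/434) = -81/217 ≈ -0.37327)
O(k) = 260319/217 (O(k) = 3*20**2 - 81/217 = 3*400 - 81/217 = 1200 - 81/217 = 260319/217)
O(-989) - 1*516564 = 260319/217 - 1*516564 = 260319/217 - 516564 = -111834069/217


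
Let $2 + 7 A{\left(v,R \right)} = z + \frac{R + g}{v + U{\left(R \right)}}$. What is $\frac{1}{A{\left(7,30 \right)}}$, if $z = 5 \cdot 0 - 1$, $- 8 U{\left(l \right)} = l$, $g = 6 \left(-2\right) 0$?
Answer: $\frac{91}{81} \approx 1.1235$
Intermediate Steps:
$g = 0$ ($g = \left(-12\right) 0 = 0$)
$U{\left(l \right)} = - \frac{l}{8}$
$z = -1$ ($z = 0 - 1 = -1$)
$A{\left(v,R \right)} = - \frac{3}{7} + \frac{R}{7 \left(v - \frac{R}{8}\right)}$ ($A{\left(v,R \right)} = - \frac{2}{7} + \frac{-1 + \frac{R + 0}{v - \frac{R}{8}}}{7} = - \frac{2}{7} + \frac{-1 + \frac{R}{v - \frac{R}{8}}}{7} = - \frac{2}{7} + \left(- \frac{1}{7} + \frac{R}{7 \left(v - \frac{R}{8}\right)}\right) = - \frac{3}{7} + \frac{R}{7 \left(v - \frac{R}{8}\right)}$)
$\frac{1}{A{\left(7,30 \right)}} = \frac{1}{\frac{1}{7} \frac{1}{30 - 56} \left(\left(-11\right) 30 + 24 \cdot 7\right)} = \frac{1}{\frac{1}{7} \frac{1}{30 - 56} \left(-330 + 168\right)} = \frac{1}{\frac{1}{7} \frac{1}{-26} \left(-162\right)} = \frac{1}{\frac{1}{7} \left(- \frac{1}{26}\right) \left(-162\right)} = \frac{1}{\frac{81}{91}} = \frac{91}{81}$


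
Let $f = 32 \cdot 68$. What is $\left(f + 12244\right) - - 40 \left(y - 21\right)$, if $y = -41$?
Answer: $11940$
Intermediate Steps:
$f = 2176$
$\left(f + 12244\right) - - 40 \left(y - 21\right) = \left(2176 + 12244\right) - - 40 \left(-41 - 21\right) = 14420 - \left(-40\right) \left(-62\right) = 14420 - 2480 = 11940$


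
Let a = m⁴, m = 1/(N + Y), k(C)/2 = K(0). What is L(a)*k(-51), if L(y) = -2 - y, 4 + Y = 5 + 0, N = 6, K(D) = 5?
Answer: -48030/2401 ≈ -20.004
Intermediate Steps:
Y = 1 (Y = -4 + (5 + 0) = -4 + 5 = 1)
k(C) = 10 (k(C) = 2*5 = 10)
m = ⅐ (m = 1/(6 + 1) = 1/7 = ⅐ ≈ 0.14286)
a = 1/2401 (a = (⅐)⁴ = 1/2401 ≈ 0.00041649)
L(a)*k(-51) = (-2 - 1*1/2401)*10 = (-2 - 1/2401)*10 = -4803/2401*10 = -48030/2401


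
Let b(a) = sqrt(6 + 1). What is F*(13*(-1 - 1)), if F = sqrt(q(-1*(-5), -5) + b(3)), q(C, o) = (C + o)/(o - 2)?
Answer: -26*7**(1/4) ≈ -42.291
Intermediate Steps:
b(a) = sqrt(7)
q(C, o) = (C + o)/(-2 + o)
F = 7**(1/4) (F = sqrt((-1*(-5) - 5)/(-2 - 5) + sqrt(7)) = sqrt((5 - 5)/(-7) + sqrt(7)) = sqrt(-1/7*0 + sqrt(7)) = sqrt(0 + sqrt(7)) = sqrt(sqrt(7)) = 7**(1/4) ≈ 1.6266)
F*(13*(-1 - 1)) = 7**(1/4)*(13*(-1 - 1)) = 7**(1/4)*(13*(-2)) = 7**(1/4)*(-26) = -26*7**(1/4)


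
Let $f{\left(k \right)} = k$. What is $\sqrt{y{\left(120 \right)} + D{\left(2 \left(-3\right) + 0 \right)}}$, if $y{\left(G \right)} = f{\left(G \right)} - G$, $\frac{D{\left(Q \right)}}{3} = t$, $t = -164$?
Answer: $2 i \sqrt{123} \approx 22.181 i$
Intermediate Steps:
$D{\left(Q \right)} = -492$ ($D{\left(Q \right)} = 3 \left(-164\right) = -492$)
$y{\left(G \right)} = 0$ ($y{\left(G \right)} = G - G = 0$)
$\sqrt{y{\left(120 \right)} + D{\left(2 \left(-3\right) + 0 \right)}} = \sqrt{0 - 492} = \sqrt{-492} = 2 i \sqrt{123}$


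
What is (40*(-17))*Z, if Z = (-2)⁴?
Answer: -10880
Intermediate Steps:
Z = 16
(40*(-17))*Z = (40*(-17))*16 = -680*16 = -10880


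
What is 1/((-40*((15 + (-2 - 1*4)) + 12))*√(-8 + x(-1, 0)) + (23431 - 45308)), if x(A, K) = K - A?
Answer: I/(-21877*I + 840*√7) ≈ -4.5243e-5 + 4.5961e-6*I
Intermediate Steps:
1/((-40*((15 + (-2 - 1*4)) + 12))*√(-8 + x(-1, 0)) + (23431 - 45308)) = 1/((-40*((15 + (-2 - 1*4)) + 12))*√(-8 + (0 - 1*(-1))) + (23431 - 45308)) = 1/((-40*((15 + (-2 - 4)) + 12))*√(-8 + (0 + 1)) - 21877) = 1/((-40*((15 - 6) + 12))*√(-8 + 1) - 21877) = 1/((-40*(9 + 12))*√(-7) - 21877) = 1/((-40*21)*(I*√7) - 21877) = 1/(-840*I*√7 - 21877) = 1/(-21877 - 840*I*√7)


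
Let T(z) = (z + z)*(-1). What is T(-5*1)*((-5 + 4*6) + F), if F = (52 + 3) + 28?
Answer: 1020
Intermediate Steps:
T(z) = -2*z (T(z) = (2*z)*(-1) = -2*z)
F = 83 (F = 55 + 28 = 83)
T(-5*1)*((-5 + 4*6) + F) = (-(-10))*((-5 + 4*6) + 83) = (-2*(-5))*((-5 + 24) + 83) = 10*(19 + 83) = 10*102 = 1020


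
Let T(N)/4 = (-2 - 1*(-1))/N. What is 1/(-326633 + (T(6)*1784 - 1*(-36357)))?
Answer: -3/874396 ≈ -3.4309e-6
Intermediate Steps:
T(N) = -4/N (T(N) = 4*((-2 - 1*(-1))/N) = 4*((-2 + 1)/N) = 4*(-1/N) = -4/N)
1/(-326633 + (T(6)*1784 - 1*(-36357))) = 1/(-326633 + (-4/6*1784 - 1*(-36357))) = 1/(-326633 + (-4*⅙*1784 + 36357)) = 1/(-326633 + (-⅔*1784 + 36357)) = 1/(-326633 + (-3568/3 + 36357)) = 1/(-326633 + 105503/3) = 1/(-874396/3) = -3/874396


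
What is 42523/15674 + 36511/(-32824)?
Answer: 411750769/257241688 ≈ 1.6006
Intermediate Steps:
42523/15674 + 36511/(-32824) = 42523*(1/15674) + 36511*(-1/32824) = 42523/15674 - 36511/32824 = 411750769/257241688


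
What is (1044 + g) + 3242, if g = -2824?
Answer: 1462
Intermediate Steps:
(1044 + g) + 3242 = (1044 - 2824) + 3242 = -1780 + 3242 = 1462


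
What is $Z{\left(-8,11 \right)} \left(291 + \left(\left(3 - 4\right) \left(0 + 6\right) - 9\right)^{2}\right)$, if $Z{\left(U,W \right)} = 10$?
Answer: $5160$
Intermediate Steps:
$Z{\left(-8,11 \right)} \left(291 + \left(\left(3 - 4\right) \left(0 + 6\right) - 9\right)^{2}\right) = 10 \left(291 + \left(\left(3 - 4\right) \left(0 + 6\right) - 9\right)^{2}\right) = 10 \left(291 + \left(\left(-1\right) 6 - 9\right)^{2}\right) = 10 \left(291 + \left(-6 - 9\right)^{2}\right) = 10 \left(291 + \left(-15\right)^{2}\right) = 10 \left(291 + 225\right) = 10 \cdot 516 = 5160$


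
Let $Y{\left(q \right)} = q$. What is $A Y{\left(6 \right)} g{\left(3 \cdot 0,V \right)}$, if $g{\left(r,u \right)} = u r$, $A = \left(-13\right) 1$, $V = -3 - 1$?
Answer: $0$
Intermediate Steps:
$V = -4$
$A = -13$
$g{\left(r,u \right)} = r u$
$A Y{\left(6 \right)} g{\left(3 \cdot 0,V \right)} = \left(-13\right) 6 \cdot 3 \cdot 0 \left(-4\right) = - 78 \cdot 0 \left(-4\right) = \left(-78\right) 0 = 0$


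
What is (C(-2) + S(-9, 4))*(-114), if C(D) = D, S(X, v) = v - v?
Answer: 228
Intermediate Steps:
S(X, v) = 0
(C(-2) + S(-9, 4))*(-114) = (-2 + 0)*(-114) = -2*(-114) = 228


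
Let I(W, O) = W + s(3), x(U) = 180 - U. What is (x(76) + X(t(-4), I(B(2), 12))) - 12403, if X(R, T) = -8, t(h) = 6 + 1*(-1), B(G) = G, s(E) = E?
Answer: -12307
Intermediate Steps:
t(h) = 5 (t(h) = 6 - 1 = 5)
I(W, O) = 3 + W (I(W, O) = W + 3 = 3 + W)
(x(76) + X(t(-4), I(B(2), 12))) - 12403 = ((180 - 1*76) - 8) - 12403 = ((180 - 76) - 8) - 12403 = (104 - 8) - 12403 = 96 - 12403 = -12307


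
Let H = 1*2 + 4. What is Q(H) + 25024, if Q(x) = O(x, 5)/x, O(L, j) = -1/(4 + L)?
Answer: 1501439/60 ≈ 25024.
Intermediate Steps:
H = 6 (H = 2 + 4 = 6)
Q(x) = -1/(x*(4 + x)) (Q(x) = (-1/(4 + x))/x = -1/(x*(4 + x)))
Q(H) + 25024 = -1/(6*(4 + 6)) + 25024 = -1*⅙/10 + 25024 = -1*⅙*⅒ + 25024 = -1/60 + 25024 = 1501439/60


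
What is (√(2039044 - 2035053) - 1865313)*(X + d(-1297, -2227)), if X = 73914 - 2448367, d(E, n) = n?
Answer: 4433252100840 - 2376680*√3991 ≈ 4.4331e+12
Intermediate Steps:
X = -2374453
(√(2039044 - 2035053) - 1865313)*(X + d(-1297, -2227)) = (√(2039044 - 2035053) - 1865313)*(-2374453 - 2227) = (√3991 - 1865313)*(-2376680) = (-1865313 + √3991)*(-2376680) = 4433252100840 - 2376680*√3991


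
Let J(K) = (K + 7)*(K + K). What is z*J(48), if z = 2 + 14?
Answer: 84480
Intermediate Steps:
z = 16
J(K) = 2*K*(7 + K) (J(K) = (7 + K)*(2*K) = 2*K*(7 + K))
z*J(48) = 16*(2*48*(7 + 48)) = 16*(2*48*55) = 16*5280 = 84480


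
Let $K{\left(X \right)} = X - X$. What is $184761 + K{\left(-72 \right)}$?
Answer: $184761$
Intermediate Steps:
$K{\left(X \right)} = 0$
$184761 + K{\left(-72 \right)} = 184761 + 0 = 184761$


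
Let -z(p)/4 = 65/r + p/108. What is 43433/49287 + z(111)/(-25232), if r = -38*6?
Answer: 15618682231/17721436572 ≈ 0.88134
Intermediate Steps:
r = -228
z(p) = 65/57 - p/27 (z(p) = -4*(65/(-228) + p/108) = -4*(65*(-1/228) + p*(1/108)) = -4*(-65/228 + p/108) = 65/57 - p/27)
43433/49287 + z(111)/(-25232) = 43433/49287 + (65/57 - 1/27*111)/(-25232) = 43433*(1/49287) + (65/57 - 37/9)*(-1/25232) = 43433/49287 - 508/171*(-1/25232) = 43433/49287 + 127/1078668 = 15618682231/17721436572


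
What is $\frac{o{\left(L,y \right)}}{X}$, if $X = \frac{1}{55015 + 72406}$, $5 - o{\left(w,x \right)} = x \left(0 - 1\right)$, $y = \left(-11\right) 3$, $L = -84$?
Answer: $-3567788$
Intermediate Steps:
$y = -33$
$o{\left(w,x \right)} = 5 + x$ ($o{\left(w,x \right)} = 5 - x \left(0 - 1\right) = 5 - x \left(-1\right) = 5 - - x = 5 + x$)
$X = \frac{1}{127421} \approx 7.848 \cdot 10^{-6}$
$\frac{o{\left(L,y \right)}}{X} = \left(5 - 33\right) \frac{1}{\frac{1}{127421}} = \left(-28\right) 127421 = -3567788$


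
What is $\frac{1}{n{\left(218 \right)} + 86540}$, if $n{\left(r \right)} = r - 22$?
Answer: $\frac{1}{86736} \approx 1.1529 \cdot 10^{-5}$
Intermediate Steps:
$n{\left(r \right)} = -22 + r$
$\frac{1}{n{\left(218 \right)} + 86540} = \frac{1}{\left(-22 + 218\right) + 86540} = \frac{1}{196 + 86540} = \frac{1}{86736}$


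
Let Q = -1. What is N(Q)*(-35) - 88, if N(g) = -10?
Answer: 262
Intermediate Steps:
N(Q)*(-35) - 88 = -10*(-35) - 88 = 350 - 88 = 262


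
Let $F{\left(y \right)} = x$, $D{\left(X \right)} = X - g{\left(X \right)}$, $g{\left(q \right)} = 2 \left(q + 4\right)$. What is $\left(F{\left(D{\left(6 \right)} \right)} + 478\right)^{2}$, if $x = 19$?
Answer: $247009$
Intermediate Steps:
$g{\left(q \right)} = 8 + 2 q$ ($g{\left(q \right)} = 2 \left(4 + q\right) = 8 + 2 q$)
$D{\left(X \right)} = -8 - X$ ($D{\left(X \right)} = X - \left(8 + 2 X\right) = -8 - X$)
$F{\left(y \right)} = 19$
$\left(F{\left(D{\left(6 \right)} \right)} + 478\right)^{2} = \left(19 + 478\right)^{2} = 497^{2} = 247009$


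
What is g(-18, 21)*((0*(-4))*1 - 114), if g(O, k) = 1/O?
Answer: 19/3 ≈ 6.3333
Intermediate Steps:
g(-18, 21)*((0*(-4))*1 - 114) = ((0*(-4))*1 - 114)/(-18) = -(0*1 - 114)/18 = -(0 - 114)/18 = -1/18*(-114) = 19/3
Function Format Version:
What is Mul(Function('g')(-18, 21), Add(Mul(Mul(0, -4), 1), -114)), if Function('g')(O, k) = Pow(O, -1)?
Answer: Rational(19, 3) ≈ 6.3333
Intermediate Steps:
Mul(Function('g')(-18, 21), Add(Mul(Mul(0, -4), 1), -114)) = Mul(Pow(-18, -1), Add(Mul(Mul(0, -4), 1), -114)) = Mul(Rational(-1, 18), Add(Mul(0, 1), -114)) = Mul(Rational(-1, 18), Add(0, -114)) = Mul(Rational(-1, 18), -114) = Rational(19, 3)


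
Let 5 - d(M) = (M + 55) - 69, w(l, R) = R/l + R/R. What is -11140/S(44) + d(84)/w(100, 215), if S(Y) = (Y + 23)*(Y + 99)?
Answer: -13157120/603603 ≈ -21.798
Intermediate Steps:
w(l, R) = 1 + R/l (w(l, R) = R/l + 1 = 1 + R/l)
S(Y) = (23 + Y)*(99 + Y)
d(M) = 19 - M (d(M) = 5 - ((M + 55) - 69) = 5 - ((55 + M) - 69) = 5 - (-14 + M) = 5 + (14 - M) = 19 - M)
-11140/S(44) + d(84)/w(100, 215) = -11140/(2277 + 44² + 122*44) + (19 - 1*84)/(((215 + 100)/100)) = -11140/(2277 + 1936 + 5368) + (19 - 84)/(((1/100)*315)) = -11140/9581 - 65/63/20 = -11140*1/9581 - 65*20/63 = -11140/9581 - 1300/63 = -13157120/603603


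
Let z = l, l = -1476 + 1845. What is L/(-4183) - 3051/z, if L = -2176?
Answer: -1328821/171503 ≈ -7.7481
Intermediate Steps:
l = 369
z = 369
L/(-4183) - 3051/z = -2176/(-4183) - 3051/369 = -2176*(-1/4183) - 3051*1/369 = 2176/4183 - 339/41 = -1328821/171503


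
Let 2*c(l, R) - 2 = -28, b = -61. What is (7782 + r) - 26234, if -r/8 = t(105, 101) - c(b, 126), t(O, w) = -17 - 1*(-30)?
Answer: -18660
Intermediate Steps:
t(O, w) = 13 (t(O, w) = -17 + 30 = 13)
c(l, R) = -13 (c(l, R) = 1 + (½)*(-28) = 1 - 14 = -13)
r = -208 (r = -8*(13 - 1*(-13)) = -8*(13 + 13) = -8*26 = -208)
(7782 + r) - 26234 = (7782 - 208) - 26234 = 7574 - 26234 = -18660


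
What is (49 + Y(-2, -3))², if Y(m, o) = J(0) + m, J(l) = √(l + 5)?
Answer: (47 + √5)² ≈ 2424.2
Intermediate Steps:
J(l) = √(5 + l)
Y(m, o) = m + √5 (Y(m, o) = √(5 + 0) + m = √5 + m = m + √5)
(49 + Y(-2, -3))² = (49 + (-2 + √5))² = (47 + √5)²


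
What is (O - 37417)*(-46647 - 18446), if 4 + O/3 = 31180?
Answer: -3652433323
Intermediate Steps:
O = 93528 (O = -12 + 3*31180 = -12 + 93540 = 93528)
(O - 37417)*(-46647 - 18446) = (93528 - 37417)*(-46647 - 18446) = 56111*(-65093) = -3652433323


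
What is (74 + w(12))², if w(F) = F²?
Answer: 47524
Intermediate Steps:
(74 + w(12))² = (74 + 12²)² = (74 + 144)² = 218² = 47524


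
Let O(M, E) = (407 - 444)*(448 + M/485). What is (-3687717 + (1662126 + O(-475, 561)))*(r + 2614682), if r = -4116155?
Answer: 297421807685532/97 ≈ 3.0662e+12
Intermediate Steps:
O(M, E) = -16576 - 37*M/485 (O(M, E) = -37*(448 + M*(1/485)) = -37*(448 + M/485) = -16576 - 37*M/485)
(-3687717 + (1662126 + O(-475, 561)))*(r + 2614682) = (-3687717 + (1662126 + (-16576 - 37/485*(-475))))*(-4116155 + 2614682) = (-3687717 + (1662126 + (-16576 + 3515/97)))*(-1501473) = (-3687717 + (1662126 - 1604357/97))*(-1501473) = (-3687717 + 159621865/97)*(-1501473) = -198086684/97*(-1501473) = 297421807685532/97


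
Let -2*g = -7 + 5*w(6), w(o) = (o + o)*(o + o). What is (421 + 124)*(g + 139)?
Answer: -237075/2 ≈ -1.1854e+5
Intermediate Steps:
w(o) = 4*o**2 (w(o) = (2*o)*(2*o) = 4*o**2)
g = -713/2 (g = -(-7 + 5*(4*6**2))/2 = -(-7 + 5*(4*36))/2 = -(-7 + 5*144)/2 = -(-7 + 720)/2 = -1/2*713 = -713/2 ≈ -356.50)
(421 + 124)*(g + 139) = (421 + 124)*(-713/2 + 139) = 545*(-435/2) = -237075/2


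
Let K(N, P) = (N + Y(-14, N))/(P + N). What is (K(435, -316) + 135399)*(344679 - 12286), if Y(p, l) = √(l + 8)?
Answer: 5355820487988/119 + 332393*√443/119 ≈ 4.5007e+10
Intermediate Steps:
Y(p, l) = √(8 + l)
K(N, P) = (N + √(8 + N))/(N + P) (K(N, P) = (N + √(8 + N))/(P + N) = (N + √(8 + N))/(N + P))
(K(435, -316) + 135399)*(344679 - 12286) = ((435 + √(8 + 435))/(435 - 316) + 135399)*(344679 - 12286) = ((435 + √443)/119 + 135399)*332393 = ((435/119 + √443/119) + 135399)*332393 = (16112916/119 + √443/119)*332393 = 5355820487988/119 + 332393*√443/119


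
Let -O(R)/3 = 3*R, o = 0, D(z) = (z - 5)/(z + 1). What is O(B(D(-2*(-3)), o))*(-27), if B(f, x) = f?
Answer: 243/7 ≈ 34.714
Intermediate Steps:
D(z) = (-5 + z)/(1 + z)
O(R) = -9*R
O(B(D(-2*(-3)), o))*(-27) = -9*(-5 - 2*(-3))/(1 - 2*(-3))*(-27) = -9*(-5 + 6)/(1 + 6)*(-27) = -9/7*(-27) = 243/7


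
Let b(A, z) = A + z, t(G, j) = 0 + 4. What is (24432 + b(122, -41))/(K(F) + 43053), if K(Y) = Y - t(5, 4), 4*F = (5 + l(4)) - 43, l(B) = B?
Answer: 49026/86081 ≈ 0.56953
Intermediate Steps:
t(G, j) = 4
F = -17/2 (F = ((5 + 4) - 43)/4 = (9 - 43)/4 = (1/4)*(-34) = -17/2 ≈ -8.5000)
K(Y) = -4 + Y (K(Y) = Y - 1*4 = Y - 4 = -4 + Y)
(24432 + b(122, -41))/(K(F) + 43053) = (24432 + (122 - 41))/((-4 - 17/2) + 43053) = (24432 + 81)/(-25/2 + 43053) = 24513/(86081/2) = 24513*(2/86081) = 49026/86081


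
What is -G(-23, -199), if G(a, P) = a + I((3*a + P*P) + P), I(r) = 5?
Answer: 18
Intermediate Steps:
G(a, P) = 5 + a (G(a, P) = a + 5 = 5 + a)
-G(-23, -199) = -(5 - 23) = -1*(-18) = 18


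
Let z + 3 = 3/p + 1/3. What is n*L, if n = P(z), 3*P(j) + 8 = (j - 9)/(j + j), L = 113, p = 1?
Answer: -791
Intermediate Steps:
z = 1/3 (z = -3 + (3/1 + 1/3) = -3 + (3*1 + 1*(1/3)) = -3 + (3 + 1/3) = -3 + 10/3 = 1/3 ≈ 0.33333)
P(j) = -8/3 + (-9 + j)/(6*j) (P(j) = -8/3 + ((j - 9)/(j + j))/3 = -8/3 + ((-9 + j)/((2*j)))/3 = -8/3 + ((-9 + j)*(1/(2*j)))/3 = -8/3 + ((-9 + j)/(2*j))/3 = -8/3 + (-9 + j)/(6*j))
n = -7 (n = (-3 - 5*1/3)/(2*(1/3)) = (1/2)*3*(-3 - 5/3) = (1/2)*3*(-14/3) = -7)
n*L = -7*113 = -791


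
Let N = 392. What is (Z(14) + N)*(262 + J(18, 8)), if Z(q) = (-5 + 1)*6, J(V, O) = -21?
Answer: 88688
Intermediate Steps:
Z(q) = -24 (Z(q) = -4*6 = -24)
(Z(14) + N)*(262 + J(18, 8)) = (-24 + 392)*(262 - 21) = 368*241 = 88688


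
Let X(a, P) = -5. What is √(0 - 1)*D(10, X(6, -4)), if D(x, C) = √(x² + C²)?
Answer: 5*I*√5 ≈ 11.18*I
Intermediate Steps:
D(x, C) = √(C² + x²)
√(0 - 1)*D(10, X(6, -4)) = √(0 - 1)*√((-5)² + 10²) = √(-1)*√(25 + 100) = I*√125 = I*(5*√5) = 5*I*√5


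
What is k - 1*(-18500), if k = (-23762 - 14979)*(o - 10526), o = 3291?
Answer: 280309635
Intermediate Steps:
k = 280291135 (k = (-23762 - 14979)*(3291 - 10526) = -38741*(-7235) = 280291135)
k - 1*(-18500) = 280291135 - 1*(-18500) = 280291135 + 18500 = 280309635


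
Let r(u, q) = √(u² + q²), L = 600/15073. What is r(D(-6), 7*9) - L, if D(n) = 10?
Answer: -600/15073 + √4069 ≈ 63.749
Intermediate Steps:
L = 600/15073 (L = 600*(1/15073) = 600/15073 ≈ 0.039806)
r(u, q) = √(q² + u²)
r(D(-6), 7*9) - L = √((7*9)² + 10²) - 1*600/15073 = √(63² + 100) - 600/15073 = √(3969 + 100) - 600/15073 = √4069 - 600/15073 = -600/15073 + √4069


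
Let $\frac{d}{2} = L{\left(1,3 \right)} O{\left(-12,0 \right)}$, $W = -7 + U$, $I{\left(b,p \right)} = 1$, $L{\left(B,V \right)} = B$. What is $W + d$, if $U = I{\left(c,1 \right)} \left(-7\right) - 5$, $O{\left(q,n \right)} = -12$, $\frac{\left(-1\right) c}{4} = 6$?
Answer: $-43$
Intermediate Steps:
$c = -24$ ($c = \left(-4\right) 6 = -24$)
$U = -12$ ($U = 1 \left(-7\right) - 5 = -7 - 5 = -12$)
$W = -19$ ($W = -7 - 12 = -19$)
$d = -24$ ($d = 2 \cdot 1 \left(-12\right) = 2 \left(-12\right) = -24$)
$W + d = -19 - 24 = -43$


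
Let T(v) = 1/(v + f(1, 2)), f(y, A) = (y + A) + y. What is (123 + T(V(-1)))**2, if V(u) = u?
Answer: 136900/9 ≈ 15211.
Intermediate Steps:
f(y, A) = A + 2*y (f(y, A) = (A + y) + y = A + 2*y)
T(v) = 1/(4 + v) (T(v) = 1/(v + (2 + 2*1)) = 1/(v + (2 + 2)) = 1/(v + 4) = 1/(4 + v))
(123 + T(V(-1)))**2 = (123 + 1/(4 - 1))**2 = (123 + 1/3)**2 = (370/3)**2 = 136900/9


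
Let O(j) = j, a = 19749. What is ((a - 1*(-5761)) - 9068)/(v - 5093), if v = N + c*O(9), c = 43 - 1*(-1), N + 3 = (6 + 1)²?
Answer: -16442/4651 ≈ -3.5352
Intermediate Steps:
N = 46 (N = -3 + (6 + 1)² = -3 + 7² = -3 + 49 = 46)
c = 44 (c = 43 + 1 = 44)
v = 442 (v = 46 + 44*9 = 46 + 396 = 442)
((a - 1*(-5761)) - 9068)/(v - 5093) = ((19749 - 1*(-5761)) - 9068)/(442 - 5093) = ((19749 + 5761) - 9068)/(-4651) = (25510 - 9068)*(-1/4651) = 16442*(-1/4651) = -16442/4651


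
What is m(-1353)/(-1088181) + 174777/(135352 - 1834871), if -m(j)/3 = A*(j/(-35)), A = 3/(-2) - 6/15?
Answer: -180751280021/1754158535850 ≈ -0.10304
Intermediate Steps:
A = -19/10 (A = 3*(-½) - 6*1/15 = -3/2 - ⅖ = -19/10 ≈ -1.9000)
m(j) = -57*j/350 (m(j) = -(-57)*j/(-35)/10 = -(-57)*j*(-1/35)/10 = -(-57)*(-j/35)/10 = -57*j/350)
m(-1353)/(-1088181) + 174777/(135352 - 1834871) = -57/350*(-1353)/(-1088181) + 174777/(135352 - 1834871) = (77121/350)*(-1/1088181) + 174777/(-1699519) = -209/1032150 + 174777*(-1/1699519) = -209/1032150 - 174777/1699519 = -180751280021/1754158535850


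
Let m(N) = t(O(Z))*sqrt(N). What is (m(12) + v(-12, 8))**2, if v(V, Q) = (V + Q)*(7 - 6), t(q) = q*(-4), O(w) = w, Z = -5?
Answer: 4816 - 320*sqrt(3) ≈ 4261.7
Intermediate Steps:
t(q) = -4*q
v(V, Q) = Q + V (v(V, Q) = (Q + V)*1 = Q + V)
m(N) = 20*sqrt(N) (m(N) = (-4*(-5))*sqrt(N) = 20*sqrt(N))
(m(12) + v(-12, 8))**2 = (20*sqrt(12) + (8 - 12))**2 = (20*(2*sqrt(3)) - 4)**2 = (40*sqrt(3) - 4)**2 = (-4 + 40*sqrt(3))**2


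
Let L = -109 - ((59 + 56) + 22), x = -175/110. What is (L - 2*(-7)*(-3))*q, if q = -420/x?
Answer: -76032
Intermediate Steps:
x = -35/22 (x = -175*1/110 = -35/22 ≈ -1.5909)
q = 264 (q = -420/(-35/22) = -420*(-22/35) = 264)
L = -246 (L = -109 - (115 + 22) = -109 - 1*137 = -109 - 137 = -246)
(L - 2*(-7)*(-3))*q = (-246 - 2*(-7)*(-3))*264 = (-246 + 14*(-3))*264 = (-246 - 42)*264 = -288*264 = -76032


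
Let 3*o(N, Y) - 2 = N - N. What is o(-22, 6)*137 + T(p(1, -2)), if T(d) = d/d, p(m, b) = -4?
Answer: 277/3 ≈ 92.333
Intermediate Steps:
o(N, Y) = ⅔ (o(N, Y) = ⅔ + (N - N)/3 = ⅔ + (⅓)*0 = ⅔ + 0 = ⅔)
T(d) = 1
o(-22, 6)*137 + T(p(1, -2)) = (⅔)*137 + 1 = 274/3 + 1 = 277/3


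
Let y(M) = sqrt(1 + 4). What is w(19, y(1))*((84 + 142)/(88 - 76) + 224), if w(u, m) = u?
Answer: 27683/6 ≈ 4613.8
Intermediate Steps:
y(M) = sqrt(5)
w(19, y(1))*((84 + 142)/(88 - 76) + 224) = 19*((84 + 142)/(88 - 76) + 224) = 19*(226/12 + 224) = 19*(226*(1/12) + 224) = 19*(113/6 + 224) = 19*(1457/6) = 27683/6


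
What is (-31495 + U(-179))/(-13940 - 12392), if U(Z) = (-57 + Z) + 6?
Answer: 31725/26332 ≈ 1.2048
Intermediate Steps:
U(Z) = -51 + Z
(-31495 + U(-179))/(-13940 - 12392) = (-31495 + (-51 - 179))/(-13940 - 12392) = (-31495 - 230)/(-26332) = -31725*(-1/26332) = 31725/26332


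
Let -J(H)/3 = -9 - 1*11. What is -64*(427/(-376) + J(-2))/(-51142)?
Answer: 88532/1201837 ≈ 0.073664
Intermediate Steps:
J(H) = 60 (J(H) = -3*(-9 - 1*11) = -3*(-9 - 11) = -3*(-20) = 60)
-64*(427/(-376) + J(-2))/(-51142) = -64*(427/(-376) + 60)/(-51142) = -64*(427*(-1/376) + 60)*(-1/51142) = -64*(-427/376 + 60)*(-1/51142) = -64*22133/376*(-1/51142) = -177064/47*(-1/51142) = 88532/1201837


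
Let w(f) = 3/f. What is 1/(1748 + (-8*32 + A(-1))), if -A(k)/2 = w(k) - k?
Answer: 1/1496 ≈ 0.00066845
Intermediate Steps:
A(k) = -6/k + 2*k (A(k) = -2*(3/k - k) = -2*(-k + 3/k) = -6/k + 2*k)
1/(1748 + (-8*32 + A(-1))) = 1/(1748 + (-8*32 + (-6/(-1) + 2*(-1)))) = 1/(1748 + (-256 + (-6*(-1) - 2))) = 1/(1748 + (-256 + (6 - 2))) = 1/(1748 + (-256 + 4)) = 1/(1748 - 252) = 1/1496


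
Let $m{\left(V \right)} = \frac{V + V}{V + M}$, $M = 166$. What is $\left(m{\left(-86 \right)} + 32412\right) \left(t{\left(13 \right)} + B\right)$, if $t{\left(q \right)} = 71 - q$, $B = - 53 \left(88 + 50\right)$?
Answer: $- \frac{1175829358}{5} \approx -2.3517 \cdot 10^{8}$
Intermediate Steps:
$m{\left(V \right)} = \frac{2 V}{166 + V}$ ($m{\left(V \right)} = \frac{V + V}{V + 166} = \frac{2 V}{166 + V}$)
$B = -7314$ ($B = \left(-53\right) 138 = -7314$)
$\left(m{\left(-86 \right)} + 32412\right) \left(t{\left(13 \right)} + B\right) = \left(2 \left(-86\right) \frac{1}{166 - 86} + 32412\right) \left(\left(71 - 13\right) - 7314\right) = \left(2 \left(-86\right) \frac{1}{80} + 32412\right) \left(\left(71 - 13\right) - 7314\right) = \left(2 \left(-86\right) \frac{1}{80} + 32412\right) \left(58 - 7314\right) = \left(- \frac{43}{20} + 32412\right) \left(-7256\right) = \frac{648197}{20} \left(-7256\right) = - \frac{1175829358}{5}$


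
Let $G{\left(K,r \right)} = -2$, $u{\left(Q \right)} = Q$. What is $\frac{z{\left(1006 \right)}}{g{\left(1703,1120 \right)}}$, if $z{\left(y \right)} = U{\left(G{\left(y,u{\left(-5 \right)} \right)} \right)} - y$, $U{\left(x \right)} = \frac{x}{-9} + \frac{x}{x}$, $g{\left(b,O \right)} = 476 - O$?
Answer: $\frac{9043}{5796} \approx 1.5602$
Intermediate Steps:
$U{\left(x \right)} = 1 - \frac{x}{9}$ ($U{\left(x \right)} = x \left(- \frac{1}{9}\right) + 1 = - \frac{x}{9} + 1 = 1 - \frac{x}{9}$)
$z{\left(y \right)} = \frac{11}{9} - y$ ($z{\left(y \right)} = \left(1 - - \frac{2}{9}\right) - y = \left(1 + \frac{2}{9}\right) - y = \frac{11}{9} - y$)
$\frac{z{\left(1006 \right)}}{g{\left(1703,1120 \right)}} = \frac{\frac{11}{9} - 1006}{476 - 1120} = - \frac{9043}{9 \left(-644\right)} = \left(- \frac{9043}{9}\right) \left(- \frac{1}{644}\right) = \frac{9043}{5796}$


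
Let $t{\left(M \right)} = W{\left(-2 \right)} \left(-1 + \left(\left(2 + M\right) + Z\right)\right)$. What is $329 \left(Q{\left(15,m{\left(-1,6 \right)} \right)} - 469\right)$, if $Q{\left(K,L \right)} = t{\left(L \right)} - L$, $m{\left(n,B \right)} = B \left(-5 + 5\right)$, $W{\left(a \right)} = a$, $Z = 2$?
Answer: $-156275$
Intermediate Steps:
$m{\left(n,B \right)} = 0$ ($m{\left(n,B \right)} = B 0 = 0$)
$t{\left(M \right)} = -6 - 2 M$ ($t{\left(M \right)} = - 2 \left(-1 + \left(\left(2 + M\right) + 2\right)\right) = - 2 \left(-1 + \left(4 + M\right)\right) = - 2 \left(3 + M\right) = -6 - 2 M$)
$Q{\left(K,L \right)} = -6 - 3 L$ ($Q{\left(K,L \right)} = \left(-6 - 2 L\right) - L = -6 - 3 L$)
$329 \left(Q{\left(15,m{\left(-1,6 \right)} \right)} - 469\right) = 329 \left(\left(-6 - 0\right) - 469\right) = 329 \left(\left(-6 + 0\right) - 469\right) = 329 \left(-6 - 469\right) = 329 \left(-475\right) = -156275$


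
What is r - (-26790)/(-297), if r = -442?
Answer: -52688/99 ≈ -532.20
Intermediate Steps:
r - (-26790)/(-297) = -442 - (-26790)/(-297) = -442 - (-26790)*(-1)/297 = -442 - 141*190/297 = -442 - 8930/99 = -52688/99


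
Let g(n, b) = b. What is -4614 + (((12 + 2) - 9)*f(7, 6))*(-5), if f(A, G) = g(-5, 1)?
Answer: -4639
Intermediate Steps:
f(A, G) = 1
-4614 + (((12 + 2) - 9)*f(7, 6))*(-5) = -4614 + (((12 + 2) - 9)*1)*(-5) = -4614 + ((14 - 9)*1)*(-5) = -4614 + (5*1)*(-5) = -4614 + 5*(-5) = -4614 - 25 = -4639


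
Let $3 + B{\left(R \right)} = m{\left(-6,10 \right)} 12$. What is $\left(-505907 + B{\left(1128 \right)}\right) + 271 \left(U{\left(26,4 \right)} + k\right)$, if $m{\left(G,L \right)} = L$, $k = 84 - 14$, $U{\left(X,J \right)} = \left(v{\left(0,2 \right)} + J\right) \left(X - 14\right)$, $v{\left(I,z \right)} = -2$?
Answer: $-480316$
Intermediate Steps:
$U{\left(X,J \right)} = \left(-14 + X\right) \left(-2 + J\right)$ ($U{\left(X,J \right)} = \left(-2 + J\right) \left(X - 14\right) = \left(-2 + J\right) \left(-14 + X\right) = \left(-14 + X\right) \left(-2 + J\right)$)
$k = 70$ ($k = 84 - 14 = 70$)
$B{\left(R \right)} = 117$ ($B{\left(R \right)} = -3 + 10 \cdot 12 = -3 + 120 = 117$)
$\left(-505907 + B{\left(1128 \right)}\right) + 271 \left(U{\left(26,4 \right)} + k\right) = \left(-505907 + 117\right) + 271 \left(\left(28 - 56 - 52 + 4 \cdot 26\right) + 70\right) = -505790 + 271 \left(\left(28 - 56 - 52 + 104\right) + 70\right) = -505790 + 271 \left(24 + 70\right) = -505790 + 271 \cdot 94 = -505790 + 25474 = -480316$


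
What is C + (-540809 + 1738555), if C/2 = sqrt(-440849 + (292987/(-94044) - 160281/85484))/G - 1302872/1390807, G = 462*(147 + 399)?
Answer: 1665830915278/1390807 + I*sqrt(111297822543775701123591)/63372460357206 ≈ 1.1977e+6 + 0.0052643*I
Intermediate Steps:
G = 252252 (G = 462*546 = 252252)
C = -2605744/1390807 + I*sqrt(111297822543775701123591)/63372460357206 (C = 2*(sqrt(-440849 + (292987/(-94044) - 160281/85484))/252252 - 1302872/1390807) = 2*(sqrt(-440849 + (292987*(-1/94044) - 160281*1/85484))*(1/252252) - 1302872*1/1390807) = 2*(sqrt(-440849 + (-292987/94044 - 160281/85484))*(1/252252) - 1302872/1390807) = 2*(sqrt(-440849 - 2507447942/502453581)*(1/252252) - 1302872/1390807) = 2*(sqrt(-221508666178211/502453581)*(1/252252) - 1302872/1390807) = 2*((I*sqrt(111297822543775701123591)/502453581)*(1/252252) - 1302872/1390807) = 2*(I*sqrt(111297822543775701123591)/126744920714412 - 1302872/1390807) = 2*(-1302872/1390807 + I*sqrt(111297822543775701123591)/126744920714412) = -2605744/1390807 + I*sqrt(111297822543775701123591)/63372460357206 ≈ -1.8735 + 0.0052643*I)
C + (-540809 + 1738555) = (-2605744/1390807 + I*sqrt(111297822543775701123591)/63372460357206) + (-540809 + 1738555) = (-2605744/1390807 + I*sqrt(111297822543775701123591)/63372460357206) + 1197746 = 1665830915278/1390807 + I*sqrt(111297822543775701123591)/63372460357206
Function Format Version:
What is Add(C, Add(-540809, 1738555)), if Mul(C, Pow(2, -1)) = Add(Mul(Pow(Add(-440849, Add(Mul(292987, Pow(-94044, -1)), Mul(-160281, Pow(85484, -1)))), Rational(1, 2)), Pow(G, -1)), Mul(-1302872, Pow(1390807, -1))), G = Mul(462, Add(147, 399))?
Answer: Add(Rational(1665830915278, 1390807), Mul(Rational(1, 63372460357206), I, Pow(111297822543775701123591, Rational(1, 2)))) ≈ Add(1.1977e+6, Mul(0.0052643, I))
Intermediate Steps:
G = 252252 (G = Mul(462, 546) = 252252)
C = Add(Rational(-2605744, 1390807), Mul(Rational(1, 63372460357206), I, Pow(111297822543775701123591, Rational(1, 2)))) (C = Mul(2, Add(Mul(Pow(Add(-440849, Add(Mul(292987, Pow(-94044, -1)), Mul(-160281, Pow(85484, -1)))), Rational(1, 2)), Pow(252252, -1)), Mul(-1302872, Pow(1390807, -1)))) = Mul(2, Add(Mul(Pow(Add(-440849, Add(Mul(292987, Rational(-1, 94044)), Mul(-160281, Rational(1, 85484)))), Rational(1, 2)), Rational(1, 252252)), Mul(-1302872, Rational(1, 1390807)))) = Mul(2, Add(Mul(Pow(Add(-440849, Add(Rational(-292987, 94044), Rational(-160281, 85484))), Rational(1, 2)), Rational(1, 252252)), Rational(-1302872, 1390807))) = Mul(2, Add(Mul(Pow(Add(-440849, Rational(-2507447942, 502453581)), Rational(1, 2)), Rational(1, 252252)), Rational(-1302872, 1390807))) = Mul(2, Add(Mul(Pow(Rational(-221508666178211, 502453581), Rational(1, 2)), Rational(1, 252252)), Rational(-1302872, 1390807))) = Mul(2, Add(Mul(Mul(Rational(1, 502453581), I, Pow(111297822543775701123591, Rational(1, 2))), Rational(1, 252252)), Rational(-1302872, 1390807))) = Mul(2, Add(Mul(Rational(1, 126744920714412), I, Pow(111297822543775701123591, Rational(1, 2))), Rational(-1302872, 1390807))) = Mul(2, Add(Rational(-1302872, 1390807), Mul(Rational(1, 126744920714412), I, Pow(111297822543775701123591, Rational(1, 2))))) = Add(Rational(-2605744, 1390807), Mul(Rational(1, 63372460357206), I, Pow(111297822543775701123591, Rational(1, 2)))) ≈ Add(-1.8735, Mul(0.0052643, I)))
Add(C, Add(-540809, 1738555)) = Add(Add(Rational(-2605744, 1390807), Mul(Rational(1, 63372460357206), I, Pow(111297822543775701123591, Rational(1, 2)))), Add(-540809, 1738555)) = Add(Add(Rational(-2605744, 1390807), Mul(Rational(1, 63372460357206), I, Pow(111297822543775701123591, Rational(1, 2)))), 1197746) = Add(Rational(1665830915278, 1390807), Mul(Rational(1, 63372460357206), I, Pow(111297822543775701123591, Rational(1, 2))))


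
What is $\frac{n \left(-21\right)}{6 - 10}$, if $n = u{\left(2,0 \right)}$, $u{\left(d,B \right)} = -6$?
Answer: $- \frac{63}{2} \approx -31.5$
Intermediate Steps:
$n = -6$
$\frac{n \left(-21\right)}{6 - 10} = \frac{\left(-6\right) \left(-21\right)}{6 - 10} = \frac{126}{-4} = 126 \left(- \frac{1}{4}\right) = - \frac{63}{2}$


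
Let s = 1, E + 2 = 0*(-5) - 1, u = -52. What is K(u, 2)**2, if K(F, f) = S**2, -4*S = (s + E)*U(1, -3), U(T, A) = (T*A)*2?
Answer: 81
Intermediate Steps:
U(T, A) = 2*A*T (U(T, A) = (A*T)*2 = 2*A*T)
E = -3 (E = -2 + (0*(-5) - 1) = -2 + (0 - 1) = -2 - 1 = -3)
S = -3 (S = -(1 - 3)*2*(-3)*1/4 = -(-1)*(-6)/2 = -1/4*12 = -3)
K(F, f) = 9 (K(F, f) = (-3)**2 = 9)
K(u, 2)**2 = 9**2 = 81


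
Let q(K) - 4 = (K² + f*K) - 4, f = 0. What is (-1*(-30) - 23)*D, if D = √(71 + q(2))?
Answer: 35*√3 ≈ 60.622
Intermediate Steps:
q(K) = K² (q(K) = 4 + ((K² + 0*K) - 4) = 4 + ((K² + 0) - 4) = 4 + (K² - 4) = 4 + (-4 + K²) = K²)
D = 5*√3 (D = √(71 + 2²) = √(71 + 4) = √75 = 5*√3 ≈ 8.6602)
(-1*(-30) - 23)*D = (-1*(-30) - 23)*(5*√3) = (30 - 23)*(5*√3) = 7*(5*√3) = 35*√3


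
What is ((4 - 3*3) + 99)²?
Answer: 8836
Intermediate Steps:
((4 - 3*3) + 99)² = ((4 - 9) + 99)² = (-5 + 99)² = 94² = 8836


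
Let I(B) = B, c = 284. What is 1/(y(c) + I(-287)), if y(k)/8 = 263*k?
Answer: 1/597249 ≈ 1.6743e-6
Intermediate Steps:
y(k) = 2104*k (y(k) = 8*(263*k) = 2104*k)
1/(y(c) + I(-287)) = 1/(2104*284 - 287) = 1/(597536 - 287) = 1/597249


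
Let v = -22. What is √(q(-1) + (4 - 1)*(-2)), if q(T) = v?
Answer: 2*I*√7 ≈ 5.2915*I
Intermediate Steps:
q(T) = -22
√(q(-1) + (4 - 1)*(-2)) = √(-22 + (4 - 1)*(-2)) = √(-22 + 3*(-2)) = √(-22 - 6) = √(-28) = 2*I*√7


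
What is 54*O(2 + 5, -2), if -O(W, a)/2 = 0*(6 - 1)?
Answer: 0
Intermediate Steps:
O(W, a) = 0 (O(W, a) = -0*(6 - 1) = -0*5 = -2*0 = 0)
54*O(2 + 5, -2) = 54*0 = 0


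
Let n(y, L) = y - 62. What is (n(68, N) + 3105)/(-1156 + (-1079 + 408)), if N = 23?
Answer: -1037/609 ≈ -1.7028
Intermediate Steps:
n(y, L) = -62 + y
(n(68, N) + 3105)/(-1156 + (-1079 + 408)) = ((-62 + 68) + 3105)/(-1156 + (-1079 + 408)) = (6 + 3105)/(-1156 - 671) = 3111/(-1827) = 3111*(-1/1827) = -1037/609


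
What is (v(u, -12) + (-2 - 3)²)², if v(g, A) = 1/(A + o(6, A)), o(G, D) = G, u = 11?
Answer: 22201/36 ≈ 616.69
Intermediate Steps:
v(g, A) = 1/(6 + A) (v(g, A) = 1/(A + 6) = 1/(6 + A))
(v(u, -12) + (-2 - 3)²)² = (1/(6 - 12) + (-2 - 3)²)² = (1/(-6) + (-5)²)² = (-⅙ + 25)² = (149/6)² = 22201/36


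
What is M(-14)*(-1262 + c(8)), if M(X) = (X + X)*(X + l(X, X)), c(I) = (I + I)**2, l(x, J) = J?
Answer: -788704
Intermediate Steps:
c(I) = 4*I**2 (c(I) = (2*I)**2 = 4*I**2)
M(X) = 4*X**2 (M(X) = (X + X)*(X + X) = (2*X)*(2*X) = 4*X**2)
M(-14)*(-1262 + c(8)) = (4*(-14)**2)*(-1262 + 4*8**2) = (4*196)*(-1262 + 4*64) = 784*(-1262 + 256) = 784*(-1006) = -788704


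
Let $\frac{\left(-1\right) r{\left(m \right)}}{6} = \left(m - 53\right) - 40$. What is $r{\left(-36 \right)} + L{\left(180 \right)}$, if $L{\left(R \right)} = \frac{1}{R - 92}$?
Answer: $\frac{68113}{88} \approx 774.01$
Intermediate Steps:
$L{\left(R \right)} = \frac{1}{-92 + R}$
$r{\left(m \right)} = 558 - 6 m$ ($r{\left(m \right)} = - 6 \left(\left(m - 53\right) - 40\right) = - 6 \left(\left(-53 + m\right) - 40\right) = - 6 \left(-93 + m\right) = 558 - 6 m$)
$r{\left(-36 \right)} + L{\left(180 \right)} = \left(558 - -216\right) + \frac{1}{-92 + 180} = \left(558 + 216\right) + \frac{1}{88} = 774 + \frac{1}{88} = \frac{68113}{88}$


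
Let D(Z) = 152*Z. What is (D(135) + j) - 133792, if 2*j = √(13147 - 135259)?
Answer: -113272 + 24*I*√53 ≈ -1.1327e+5 + 174.72*I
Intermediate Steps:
j = 24*I*√53 (j = √(13147 - 135259)/2 = √(-122112)/2 = (48*I*√53)/2 = 24*I*√53 ≈ 174.72*I)
(D(135) + j) - 133792 = (152*135 + 24*I*√53) - 133792 = (20520 + 24*I*√53) - 133792 = -113272 + 24*I*√53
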